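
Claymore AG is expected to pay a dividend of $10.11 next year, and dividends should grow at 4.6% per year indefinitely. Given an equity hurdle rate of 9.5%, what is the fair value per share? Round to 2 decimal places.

$206.33

Gordon growth model: P₀ = D₁/(r − g), with D₁ = 10.11 given directly.
P₀ = 10.1100 / (0.095 − 0.046) = 10.1100 / 0.049 = 206.3265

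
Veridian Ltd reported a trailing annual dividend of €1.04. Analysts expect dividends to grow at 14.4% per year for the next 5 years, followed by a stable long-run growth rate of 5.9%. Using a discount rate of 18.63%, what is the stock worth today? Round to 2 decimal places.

Two-stage DDM. Project D₁…D_5 at 0.144, terminal growth 0.059, discount at r = 0.1863.
D_1 = 1.1898
D_2 = 1.3611
D_3 = 1.5571
D_4 = 1.7813
D_5 = 2.0378
Terminal value at t=5: TV = D_6/(r−g) = 2.1580/(0.1863−0.059) = 16.9524
P₀ = 1.1898/(1+0.1863)^1 + 1.3611/(1+0.1863)^2 + 1.5571/(1+0.1863)^3 + 1.7813/(1+0.1863)^4 + 2.0378/(1+0.1863)^5 + 16.9524/(1+0.1863)^5 = 11.8849

€11.88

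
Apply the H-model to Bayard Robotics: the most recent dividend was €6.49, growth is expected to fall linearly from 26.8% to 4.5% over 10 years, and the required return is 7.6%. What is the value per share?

H-model: P₀ = D₀[(1+g_L) + H(g_S−g_L)]/(r−g_L), with H = 10/2 = 5.
P₀ = 6.49 × [(1+0.045) + 5×(0.268−0.045)] / (0.076−0.045)
   = 6.49 × 2.1600 / 0.031 = 452.2065

€452.21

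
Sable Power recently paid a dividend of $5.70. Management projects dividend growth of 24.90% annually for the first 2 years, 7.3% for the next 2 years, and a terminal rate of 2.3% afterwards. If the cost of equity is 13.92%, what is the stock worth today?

$79.15

Three-stage DDM. Project D₁…D_4; terminal Gordon value at t=4 with g = 0.023; discount at r = 0.1392.
D_1 = 7.1193
D_2 = 8.8920
D_3 = 9.5411
D_4 = 10.2376
TV_4 = 10.4731/(0.1392−0.023) = 90.1299
P₀ = Σ Dₜ/(1+r)ᵗ + TV_4/(1+r)^4 = 79.1474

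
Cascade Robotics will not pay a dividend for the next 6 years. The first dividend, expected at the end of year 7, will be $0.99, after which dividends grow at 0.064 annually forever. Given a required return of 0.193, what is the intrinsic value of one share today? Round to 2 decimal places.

$2.66

Deferred-dividend DDM. At t=6 the remaining stream is a growing perpetuity with first payment D_7 = 0.99.
V_6 = D_7/(r−g) = 0.99/(0.193−0.064) = 7.6744
P₀ = V_6/(1+r)^6 = 7.6744/(1+0.193)^6 = 2.6620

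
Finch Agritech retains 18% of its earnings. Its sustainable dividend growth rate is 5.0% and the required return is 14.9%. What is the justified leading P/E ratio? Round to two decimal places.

8.28

Payout ratio b = 1 − 0.18 = 0.82.
Justified leading P/E = b/(r−g) = 0.82/(0.149−0.05) = 8.2828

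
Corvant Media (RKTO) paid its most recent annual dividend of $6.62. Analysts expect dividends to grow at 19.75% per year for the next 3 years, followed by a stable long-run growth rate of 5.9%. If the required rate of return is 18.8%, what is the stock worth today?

$75.84

Two-stage DDM. Project D₁…D_3 at 0.1975, terminal growth 0.059, discount at r = 0.188.
D_1 = 7.9275
D_2 = 9.4931
D_3 = 11.3680
Terminal value at t=3: TV = D_4/(r−g) = 12.0387/(0.188−0.059) = 93.3235
P₀ = 7.9275/(1+0.188)^1 + 9.4931/(1+0.188)^2 + 11.3680/(1+0.188)^3 + 93.3235/(1+0.188)^3 = 75.8391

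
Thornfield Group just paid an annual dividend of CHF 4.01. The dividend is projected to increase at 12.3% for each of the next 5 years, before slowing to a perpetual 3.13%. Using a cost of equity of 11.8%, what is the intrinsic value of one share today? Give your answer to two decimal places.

Two-stage DDM. Project D₁…D_5 at 0.123, terminal growth 0.0313, discount at r = 0.118.
D_1 = 4.5032
D_2 = 5.0571
D_3 = 5.6792
D_4 = 6.3777
D_5 = 7.1621
Terminal value at t=5: TV = D_6/(r−g) = 7.3863/(0.118−0.0313) = 85.1940
P₀ = 4.5032/(1+0.118)^1 + 5.0571/(1+0.118)^2 + 5.6792/(1+0.118)^3 + 6.3777/(1+0.118)^4 + 7.1621/(1+0.118)^5 + 85.1940/(1+0.118)^5 = 69.0959

CHF 69.10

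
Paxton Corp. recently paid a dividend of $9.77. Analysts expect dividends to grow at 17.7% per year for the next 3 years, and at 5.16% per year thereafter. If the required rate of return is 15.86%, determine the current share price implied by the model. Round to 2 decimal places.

$130.92

Two-stage DDM. Project D₁…D_3 at 0.177, terminal growth 0.0516, discount at r = 0.1586.
D_1 = 11.4993
D_2 = 13.5347
D_3 = 15.9303
Terminal value at t=3: TV = D_4/(r−g) = 16.7523/(0.1586−0.0516) = 156.5636
P₀ = 11.4993/(1+0.1586)^1 + 13.5347/(1+0.1586)^2 + 15.9303/(1+0.1586)^3 + 156.5636/(1+0.1586)^3 = 130.9186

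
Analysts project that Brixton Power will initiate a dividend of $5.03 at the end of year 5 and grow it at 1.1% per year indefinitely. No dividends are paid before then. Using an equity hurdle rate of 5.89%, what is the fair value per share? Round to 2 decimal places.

Deferred-dividend DDM. At t=4 the remaining stream is a growing perpetuity with first payment D_5 = 5.03.
V_4 = D_5/(r−g) = 5.03/(0.0589−0.011) = 105.0104
P₀ = V_4/(1+r)^4 = 105.0104/(1+0.0589)^4 = 83.5243

$83.52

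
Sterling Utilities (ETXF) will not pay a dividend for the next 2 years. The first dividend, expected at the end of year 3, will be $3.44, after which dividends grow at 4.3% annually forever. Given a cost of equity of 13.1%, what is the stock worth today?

$30.56

Deferred-dividend DDM. At t=2 the remaining stream is a growing perpetuity with first payment D_3 = 3.44.
V_2 = D_3/(r−g) = 3.44/(0.131−0.043) = 39.0909
P₀ = V_2/(1+r)^2 = 39.0909/(1+0.131)^2 = 30.5598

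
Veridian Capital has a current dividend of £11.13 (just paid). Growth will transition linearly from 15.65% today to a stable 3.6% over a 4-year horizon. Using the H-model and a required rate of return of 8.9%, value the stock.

£268.17

H-model: P₀ = D₀[(1+g_L) + H(g_S−g_L)]/(r−g_L), with H = 4/2 = 2.
P₀ = 11.13 × [(1+0.036) + 2×(0.1565−0.036)] / (0.089−0.036)
   = 11.13 × 1.2770 / 0.053 = 268.1700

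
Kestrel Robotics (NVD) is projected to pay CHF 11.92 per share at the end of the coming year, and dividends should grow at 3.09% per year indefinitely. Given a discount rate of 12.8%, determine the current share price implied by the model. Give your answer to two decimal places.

Gordon growth model: P₀ = D₁/(r − g), with D₁ = 11.92 given directly.
P₀ = 11.9200 / (0.128 − 0.0309) = 11.9200 / 0.0971 = 122.7600

CHF 122.76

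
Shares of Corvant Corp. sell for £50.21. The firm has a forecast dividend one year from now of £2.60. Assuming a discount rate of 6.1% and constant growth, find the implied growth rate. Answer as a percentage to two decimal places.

0.92%

From P₀ = D₁/(r − g), the implied growth is g = r − D₁/P₀.
g = 0.061 − 2.60/50.21 = 0.061 − 0.05178 = 0.00922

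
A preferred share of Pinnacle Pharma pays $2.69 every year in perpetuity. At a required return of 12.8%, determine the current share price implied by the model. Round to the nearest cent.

$21.02

Zero-growth DDM (perpetuity): P₀ = D/r = 2.69 / 0.128 = 21.0156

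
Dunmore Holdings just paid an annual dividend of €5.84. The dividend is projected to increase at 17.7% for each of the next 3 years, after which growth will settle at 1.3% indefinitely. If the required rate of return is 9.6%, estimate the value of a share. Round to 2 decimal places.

Two-stage DDM. Project D₁…D_3 at 0.177, terminal growth 0.013, discount at r = 0.096.
D_1 = 6.8737
D_2 = 8.0903
D_3 = 9.5223
Terminal value at t=3: TV = D_4/(r−g) = 9.6461/(0.096−0.013) = 116.2181
P₀ = 6.8737/(1+0.096)^1 + 8.0903/(1+0.096)^2 + 9.5223/(1+0.096)^3 + 116.2181/(1+0.096)^3 = 108.5154

€108.52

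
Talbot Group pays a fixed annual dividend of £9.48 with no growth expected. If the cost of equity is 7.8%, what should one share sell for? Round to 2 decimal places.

Zero-growth DDM (perpetuity): P₀ = D/r = 9.48 / 0.078 = 121.5385

£121.54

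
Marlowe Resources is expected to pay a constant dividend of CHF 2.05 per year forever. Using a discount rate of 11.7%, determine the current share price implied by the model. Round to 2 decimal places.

CHF 17.52

Zero-growth DDM (perpetuity): P₀ = D/r = 2.05 / 0.117 = 17.5214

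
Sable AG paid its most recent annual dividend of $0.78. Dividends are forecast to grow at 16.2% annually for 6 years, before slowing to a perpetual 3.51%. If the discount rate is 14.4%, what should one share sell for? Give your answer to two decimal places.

Two-stage DDM. Project D₁…D_6 at 0.162, terminal growth 0.0351, discount at r = 0.144.
D_1 = 0.9064
D_2 = 1.0532
D_3 = 1.2238
D_4 = 1.4221
D_5 = 1.6524
D_6 = 1.9201
Terminal value at t=6: TV = D_7/(r−g) = 1.9875/(0.144−0.0351) = 18.2510
P₀ = 0.9064/(1+0.144)^1 + 1.0532/(1+0.144)^2 + 1.2238/(1+0.144)^3 + 1.4221/(1+0.144)^4 + 1.6524/(1+0.144)^5 + 1.9201/(1+0.144)^6 + 18.2510/(1+0.144)^6 = 13.0866

$13.09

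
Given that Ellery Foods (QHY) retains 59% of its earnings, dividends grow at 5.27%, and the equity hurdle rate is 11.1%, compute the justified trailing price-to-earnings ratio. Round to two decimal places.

Payout ratio b = 1 − 0.59 = 0.41.
Justified trailing P/E = b(1+g)/(r−g) = 0.41×(1+0.0527)/(0.111−0.0527) = 7.4032

7.40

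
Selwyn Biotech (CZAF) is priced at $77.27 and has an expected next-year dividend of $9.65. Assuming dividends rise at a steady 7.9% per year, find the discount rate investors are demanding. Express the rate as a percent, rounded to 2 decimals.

20.39%

Rearranging the constant-growth DDM: r = D₁/P₀ + g.
r = 9.6500 / 77.27 + 0.079 = 0.12489 + 0.079 = 0.20389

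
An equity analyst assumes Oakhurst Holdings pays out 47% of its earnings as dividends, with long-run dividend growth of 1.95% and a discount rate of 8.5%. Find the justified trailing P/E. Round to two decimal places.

7.32

Justified trailing P/E = b(1+g)/(r−g) = 0.47×(1+0.0195)/(0.085−0.0195) = 7.3155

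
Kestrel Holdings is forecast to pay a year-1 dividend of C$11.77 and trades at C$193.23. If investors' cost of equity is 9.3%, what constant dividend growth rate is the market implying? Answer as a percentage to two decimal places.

From P₀ = D₁/(r − g), the implied growth is g = r − D₁/P₀.
g = 0.093 − 11.77/193.23 = 0.093 − 0.06091 = 0.03209

3.21%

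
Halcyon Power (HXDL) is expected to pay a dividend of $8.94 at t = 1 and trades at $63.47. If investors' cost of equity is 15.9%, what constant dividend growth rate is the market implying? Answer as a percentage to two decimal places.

1.81%

From P₀ = D₁/(r − g), the implied growth is g = r − D₁/P₀.
g = 0.159 − 8.94/63.47 = 0.159 − 0.14085 = 0.01815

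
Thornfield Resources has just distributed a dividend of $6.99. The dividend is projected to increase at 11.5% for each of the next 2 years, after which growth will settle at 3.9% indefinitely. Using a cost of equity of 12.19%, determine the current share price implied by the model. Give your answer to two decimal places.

$100.38

Two-stage DDM. Project D₁…D_2 at 0.115, terminal growth 0.039, discount at r = 0.1219.
D_1 = 7.7938
D_2 = 8.6901
Terminal value at t=2: TV = D_3/(r−g) = 9.0291/(0.1219−0.039) = 108.9151
P₀ = 7.7938/(1+0.1219)^1 + 8.6901/(1+0.1219)^2 + 108.9151/(1+0.1219)^2 = 100.3839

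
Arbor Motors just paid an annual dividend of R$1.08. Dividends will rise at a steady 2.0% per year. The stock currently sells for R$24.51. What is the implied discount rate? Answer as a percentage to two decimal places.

Rearranging the constant-growth DDM: r = D₁/P₀ + g.
D₁ = 1.08 × (1 + 0.02) = 1.1016.
r = 1.1016 / 24.51 + 0.02 = 0.04494 + 0.02 = 0.06494

6.49%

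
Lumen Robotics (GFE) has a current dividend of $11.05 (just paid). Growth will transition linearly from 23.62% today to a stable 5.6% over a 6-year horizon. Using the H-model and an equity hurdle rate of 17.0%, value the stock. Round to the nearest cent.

$154.76

H-model: P₀ = D₀[(1+g_L) + H(g_S−g_L)]/(r−g_L), with H = 6/2 = 3.
P₀ = 11.05 × [(1+0.056) + 3×(0.2362−0.056)] / (0.17−0.056)
   = 11.05 × 1.5966 / 0.114 = 154.7582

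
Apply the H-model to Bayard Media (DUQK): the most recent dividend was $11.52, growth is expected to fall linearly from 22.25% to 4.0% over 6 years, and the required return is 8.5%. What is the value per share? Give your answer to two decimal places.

H-model: P₀ = D₀[(1+g_L) + H(g_S−g_L)]/(r−g_L), with H = 6/2 = 3.
P₀ = 11.52 × [(1+0.04) + 3×(0.2225−0.04)] / (0.085−0.04)
   = 11.52 × 1.5875 / 0.045 = 406.4000

$406.40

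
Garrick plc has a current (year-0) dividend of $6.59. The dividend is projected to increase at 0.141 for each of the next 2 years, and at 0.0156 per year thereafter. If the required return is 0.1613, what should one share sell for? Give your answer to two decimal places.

Two-stage DDM. Project D₁…D_2 at 0.141, terminal growth 0.0156, discount at r = 0.1613.
D_1 = 7.5192
D_2 = 8.5794
Terminal value at t=2: TV = D_3/(r−g) = 8.7132/(0.1613−0.0156) = 59.8026
P₀ = 7.5192/(1+0.1613)^1 + 8.5794/(1+0.1613)^2 + 59.8026/(1+0.1613)^2 = 57.1800

$57.18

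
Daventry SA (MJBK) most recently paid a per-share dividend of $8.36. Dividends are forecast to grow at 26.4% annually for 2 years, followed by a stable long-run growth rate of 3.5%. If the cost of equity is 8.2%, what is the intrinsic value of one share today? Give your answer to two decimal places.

$272.41

Two-stage DDM. Project D₁…D_2 at 0.264, terminal growth 0.035, discount at r = 0.082.
D_1 = 10.5670
D_2 = 13.3567
Terminal value at t=2: TV = D_3/(r−g) = 13.8242/(0.082−0.035) = 294.1324
P₀ = 10.5670/(1+0.082)^1 + 13.3567/(1+0.082)^2 + 294.1324/(1+0.082)^2 = 272.4149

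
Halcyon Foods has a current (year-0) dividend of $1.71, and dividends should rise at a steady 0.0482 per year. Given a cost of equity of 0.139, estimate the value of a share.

Gordon growth model: P₀ = D₁/(r − g). D₁ = 1.71 × (1 + 0.0482) = 1.7924.
P₀ = 1.7924 / (0.139 − 0.0482) = 1.7924 / 0.0908 = 19.7403

$19.74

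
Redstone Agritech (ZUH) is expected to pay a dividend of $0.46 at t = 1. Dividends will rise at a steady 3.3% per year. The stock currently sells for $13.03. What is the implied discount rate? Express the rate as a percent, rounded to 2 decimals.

6.83%

Rearranging the constant-growth DDM: r = D₁/P₀ + g.
r = 0.4600 / 13.03 + 0.033 = 0.03530 + 0.033 = 0.06830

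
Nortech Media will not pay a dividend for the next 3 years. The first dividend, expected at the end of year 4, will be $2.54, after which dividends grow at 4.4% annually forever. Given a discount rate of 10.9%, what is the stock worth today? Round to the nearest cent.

Deferred-dividend DDM. At t=3 the remaining stream is a growing perpetuity with first payment D_4 = 2.54.
V_3 = D_4/(r−g) = 2.54/(0.109−0.044) = 39.0769
P₀ = V_3/(1+r)^3 = 39.0769/(1+0.109)^3 = 28.6501

$28.65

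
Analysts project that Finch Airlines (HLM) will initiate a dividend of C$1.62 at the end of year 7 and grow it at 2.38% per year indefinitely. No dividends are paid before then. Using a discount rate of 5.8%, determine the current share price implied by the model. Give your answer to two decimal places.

C$33.77

Deferred-dividend DDM. At t=6 the remaining stream is a growing perpetuity with first payment D_7 = 1.62.
V_6 = D_7/(r−g) = 1.62/(0.058−0.0238) = 47.3684
P₀ = V_6/(1+r)^6 = 47.3684/(1+0.058)^6 = 33.7734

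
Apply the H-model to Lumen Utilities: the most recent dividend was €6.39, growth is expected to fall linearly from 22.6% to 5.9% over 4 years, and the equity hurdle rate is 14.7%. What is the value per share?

H-model: P₀ = D₀[(1+g_L) + H(g_S−g_L)]/(r−g_L), with H = 4/2 = 2.
P₀ = 6.39 × [(1+0.059) + 2×(0.226−0.059)] / (0.147−0.059)
   = 6.39 × 1.3930 / 0.088 = 101.1508

€101.15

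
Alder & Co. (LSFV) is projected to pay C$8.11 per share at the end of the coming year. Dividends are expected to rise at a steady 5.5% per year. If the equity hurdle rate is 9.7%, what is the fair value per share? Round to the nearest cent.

Gordon growth model: P₀ = D₁/(r − g), with D₁ = 8.11 given directly.
P₀ = 8.1100 / (0.097 − 0.055) = 8.1100 / 0.042 = 193.0952

C$193.10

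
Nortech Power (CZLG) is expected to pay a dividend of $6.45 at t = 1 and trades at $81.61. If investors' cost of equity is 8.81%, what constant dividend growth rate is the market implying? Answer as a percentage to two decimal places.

From P₀ = D₁/(r − g), the implied growth is g = r − D₁/P₀.
g = 0.0881 − 6.45/81.61 = 0.0881 − 0.07903 = 0.00907

0.91%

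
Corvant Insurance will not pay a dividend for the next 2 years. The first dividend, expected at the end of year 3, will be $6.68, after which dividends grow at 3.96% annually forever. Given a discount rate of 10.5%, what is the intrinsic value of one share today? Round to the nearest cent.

Deferred-dividend DDM. At t=2 the remaining stream is a growing perpetuity with first payment D_3 = 6.68.
V_2 = D_3/(r−g) = 6.68/(0.105−0.0396) = 102.1407
P₀ = V_2/(1+r)^2 = 102.1407/(1+0.105)^2 = 83.6516

$83.65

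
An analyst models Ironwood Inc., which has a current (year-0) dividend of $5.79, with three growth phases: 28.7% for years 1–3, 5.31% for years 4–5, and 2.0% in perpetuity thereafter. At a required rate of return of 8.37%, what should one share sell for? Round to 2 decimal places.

$189.97

Three-stage DDM. Project D₁…D_5; terminal Gordon value at t=5 with g = 0.02; discount at r = 0.0837.
D_1 = 7.4517
D_2 = 9.5904
D_3 = 12.3428
D_4 = 12.9982
D_5 = 13.6884
TV_5 = 13.9622/(0.0837−0.02) = 219.1867
P₀ = Σ Dₜ/(1+r)ᵗ + TV_5/(1+r)^5 = 189.9684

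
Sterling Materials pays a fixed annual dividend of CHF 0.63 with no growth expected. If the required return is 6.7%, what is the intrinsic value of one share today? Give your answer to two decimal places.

Zero-growth DDM (perpetuity): P₀ = D/r = 0.63 / 0.067 = 9.4030

CHF 9.40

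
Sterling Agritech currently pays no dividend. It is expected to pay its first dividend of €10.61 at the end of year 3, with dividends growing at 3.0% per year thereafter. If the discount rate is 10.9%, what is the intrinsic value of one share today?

€109.20

Deferred-dividend DDM. At t=2 the remaining stream is a growing perpetuity with first payment D_3 = 10.61.
V_2 = D_3/(r−g) = 10.61/(0.109−0.03) = 134.3038
P₀ = V_2/(1+r)^2 = 134.3038/(1+0.109)^2 = 109.2006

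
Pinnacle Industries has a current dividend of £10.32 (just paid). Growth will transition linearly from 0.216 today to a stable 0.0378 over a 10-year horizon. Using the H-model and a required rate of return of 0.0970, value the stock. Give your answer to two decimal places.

H-model: P₀ = D₀[(1+g_L) + H(g_S−g_L)]/(r−g_L), with H = 10/2 = 5.
P₀ = 10.32 × [(1+0.0378) + 5×(0.216−0.0378)] / (0.097−0.0378)
   = 10.32 × 1.9288 / 0.0592 = 336.2368

£336.24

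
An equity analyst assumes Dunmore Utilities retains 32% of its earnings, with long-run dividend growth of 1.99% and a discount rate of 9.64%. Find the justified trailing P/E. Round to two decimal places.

9.07

Payout ratio b = 1 − 0.32 = 0.68.
Justified trailing P/E = b(1+g)/(r−g) = 0.68×(1+0.0199)/(0.0964−0.0199) = 9.0658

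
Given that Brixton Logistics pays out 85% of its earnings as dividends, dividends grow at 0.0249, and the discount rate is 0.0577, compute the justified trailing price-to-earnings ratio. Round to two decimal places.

26.56

Justified trailing P/E = b(1+g)/(r−g) = 0.85×(1+0.0249)/(0.0577−0.0249) = 26.5599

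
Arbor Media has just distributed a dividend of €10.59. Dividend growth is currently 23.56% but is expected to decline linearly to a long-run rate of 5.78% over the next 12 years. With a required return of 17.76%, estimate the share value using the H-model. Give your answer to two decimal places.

€187.81

H-model: P₀ = D₀[(1+g_L) + H(g_S−g_L)]/(r−g_L), with H = 12/2 = 6.
P₀ = 10.59 × [(1+0.0578) + 6×(0.2356−0.0578)] / (0.1776−0.0578)
   = 10.59 × 2.1246 / 0.1198 = 187.8090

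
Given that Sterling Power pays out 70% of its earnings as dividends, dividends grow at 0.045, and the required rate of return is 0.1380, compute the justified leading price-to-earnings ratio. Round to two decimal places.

Justified leading P/E = b/(r−g) = 0.70/(0.138−0.045) = 7.5269

7.53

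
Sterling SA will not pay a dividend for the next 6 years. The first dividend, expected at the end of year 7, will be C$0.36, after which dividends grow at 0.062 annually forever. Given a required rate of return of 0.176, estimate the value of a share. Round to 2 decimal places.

C$1.19

Deferred-dividend DDM. At t=6 the remaining stream is a growing perpetuity with first payment D_7 = 0.36.
V_6 = D_7/(r−g) = 0.36/(0.176−0.062) = 3.1579
P₀ = V_6/(1+r)^6 = 3.1579/(1+0.176)^6 = 1.1939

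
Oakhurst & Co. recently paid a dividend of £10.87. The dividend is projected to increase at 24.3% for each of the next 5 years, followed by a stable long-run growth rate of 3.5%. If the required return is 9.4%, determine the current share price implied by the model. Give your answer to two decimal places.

Two-stage DDM. Project D₁…D_5 at 0.243, terminal growth 0.035, discount at r = 0.094.
D_1 = 13.5114
D_2 = 16.7947
D_3 = 20.8758
D_4 = 25.9486
D_5 = 32.2541
Terminal value at t=5: TV = D_6/(r−g) = 33.3830/(0.094−0.035) = 565.8138
P₀ = 13.5114/(1+0.094)^1 + 16.7947/(1+0.094)^2 + 20.8758/(1+0.094)^3 + 25.9486/(1+0.094)^4 + 32.2541/(1+0.094)^5 + 565.8138/(1+0.094)^5 = 442.0909

£442.09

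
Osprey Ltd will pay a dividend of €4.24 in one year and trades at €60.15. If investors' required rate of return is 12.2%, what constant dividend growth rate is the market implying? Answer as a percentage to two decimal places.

5.15%

From P₀ = D₁/(r − g), the implied growth is g = r − D₁/P₀.
g = 0.122 − 4.24/60.15 = 0.122 − 0.07049 = 0.05151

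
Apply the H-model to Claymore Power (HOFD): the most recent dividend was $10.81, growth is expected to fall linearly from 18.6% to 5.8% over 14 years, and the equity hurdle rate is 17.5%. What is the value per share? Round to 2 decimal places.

H-model: P₀ = D₀[(1+g_L) + H(g_S−g_L)]/(r−g_L), with H = 14/2 = 7.
P₀ = 10.81 × [(1+0.058) + 7×(0.186−0.058)] / (0.175−0.058)
   = 10.81 × 1.9540 / 0.117 = 180.5362

$180.54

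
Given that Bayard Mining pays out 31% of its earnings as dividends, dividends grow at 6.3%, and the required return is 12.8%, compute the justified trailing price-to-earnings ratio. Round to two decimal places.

5.07

Justified trailing P/E = b(1+g)/(r−g) = 0.31×(1+0.063)/(0.128−0.063) = 5.0697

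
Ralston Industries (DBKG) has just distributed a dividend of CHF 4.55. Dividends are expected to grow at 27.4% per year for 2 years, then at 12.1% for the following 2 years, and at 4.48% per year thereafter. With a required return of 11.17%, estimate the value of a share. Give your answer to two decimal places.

CHF 118.18

Three-stage DDM. Project D₁…D_4; terminal Gordon value at t=4 with g = 0.0448; discount at r = 0.1117.
D_1 = 5.7967
D_2 = 7.3850
D_3 = 8.2786
D_4 = 9.2803
TV_4 = 9.6960/(0.1117−0.0448) = 144.9334
P₀ = Σ Dₜ/(1+r)ᵗ + TV_4/(1+r)^4 = 118.1807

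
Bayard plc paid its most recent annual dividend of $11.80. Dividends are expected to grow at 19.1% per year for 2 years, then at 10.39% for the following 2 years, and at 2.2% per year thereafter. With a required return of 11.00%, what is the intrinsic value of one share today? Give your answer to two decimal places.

Three-stage DDM. Project D₁…D_4; terminal Gordon value at t=4 with g = 0.022; discount at r = 0.11.
D_1 = 14.0538
D_2 = 16.7381
D_3 = 18.4772
D_4 = 20.3969
TV_4 = 20.8457/(0.11−0.022) = 236.8826
P₀ = Σ Dₜ/(1+r)ᵗ + TV_4/(1+r)^4 = 209.2344

$209.23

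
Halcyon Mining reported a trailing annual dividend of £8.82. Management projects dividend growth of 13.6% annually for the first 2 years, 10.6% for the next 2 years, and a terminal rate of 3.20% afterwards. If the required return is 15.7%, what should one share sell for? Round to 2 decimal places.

Three-stage DDM. Project D₁…D_4; terminal Gordon value at t=4 with g = 0.032; discount at r = 0.157.
D_1 = 10.0195
D_2 = 11.3822
D_3 = 12.5887
D_4 = 13.9231
TV_4 = 14.3686/(0.157−0.032) = 114.9490
P₀ = Σ Dₜ/(1+r)ᵗ + TV_4/(1+r)^4 = 97.2066

£97.21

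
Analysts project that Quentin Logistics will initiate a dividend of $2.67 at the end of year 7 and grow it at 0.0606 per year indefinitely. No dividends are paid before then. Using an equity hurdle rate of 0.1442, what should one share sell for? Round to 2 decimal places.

Deferred-dividend DDM. At t=6 the remaining stream is a growing perpetuity with first payment D_7 = 2.67.
V_6 = D_7/(r−g) = 2.67/(0.1442−0.0606) = 31.9378
P₀ = V_6/(1+r)^6 = 31.9378/(1+0.1442)^6 = 14.2329

$14.23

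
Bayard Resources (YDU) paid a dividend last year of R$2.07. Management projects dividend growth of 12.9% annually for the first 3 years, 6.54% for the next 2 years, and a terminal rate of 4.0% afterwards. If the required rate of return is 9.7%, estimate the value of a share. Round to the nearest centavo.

Three-stage DDM. Project D₁…D_5; terminal Gordon value at t=5 with g = 0.04; discount at r = 0.097.
D_1 = 2.3370
D_2 = 2.6385
D_3 = 2.9789
D_4 = 3.1737
D_5 = 3.3813
TV_5 = 3.5165/(0.097−0.04) = 61.6930
P₀ = Σ Dₜ/(1+r)ᵗ + TV_5/(1+r)^5 = 49.7324

R$49.73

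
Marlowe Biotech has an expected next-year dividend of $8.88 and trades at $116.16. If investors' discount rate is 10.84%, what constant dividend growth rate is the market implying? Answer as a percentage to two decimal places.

From P₀ = D₁/(r − g), the implied growth is g = r − D₁/P₀.
g = 0.1084 − 8.88/116.16 = 0.1084 − 0.07645 = 0.03195

3.20%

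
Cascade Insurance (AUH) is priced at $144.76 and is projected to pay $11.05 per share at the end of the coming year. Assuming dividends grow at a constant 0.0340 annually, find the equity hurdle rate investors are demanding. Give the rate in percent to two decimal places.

Rearranging the constant-growth DDM: r = D₁/P₀ + g.
r = 11.0500 / 144.76 + 0.034 = 0.07633 + 0.034 = 0.11033

11.03%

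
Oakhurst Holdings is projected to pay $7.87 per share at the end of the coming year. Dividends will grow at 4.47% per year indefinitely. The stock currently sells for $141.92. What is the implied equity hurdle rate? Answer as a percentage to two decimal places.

10.02%

Rearranging the constant-growth DDM: r = D₁/P₀ + g.
r = 7.8700 / 141.92 + 0.0447 = 0.05545 + 0.0447 = 0.10015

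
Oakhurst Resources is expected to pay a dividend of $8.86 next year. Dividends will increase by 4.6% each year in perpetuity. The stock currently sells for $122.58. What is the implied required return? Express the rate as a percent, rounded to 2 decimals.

Rearranging the constant-growth DDM: r = D₁/P₀ + g.
r = 8.8600 / 122.58 + 0.046 = 0.07228 + 0.046 = 0.11828

11.83%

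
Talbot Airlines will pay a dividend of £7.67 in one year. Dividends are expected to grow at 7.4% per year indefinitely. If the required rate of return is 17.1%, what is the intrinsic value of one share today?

Gordon growth model: P₀ = D₁/(r − g), with D₁ = 7.67 given directly.
P₀ = 7.6700 / (0.171 − 0.074) = 7.6700 / 0.097 = 79.0722

£79.07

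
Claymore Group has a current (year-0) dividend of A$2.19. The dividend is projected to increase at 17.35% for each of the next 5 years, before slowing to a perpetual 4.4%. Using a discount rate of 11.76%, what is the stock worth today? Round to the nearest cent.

A$52.36

Two-stage DDM. Project D₁…D_5 at 0.1735, terminal growth 0.044, discount at r = 0.1176.
D_1 = 2.5700
D_2 = 3.0159
D_3 = 3.5391
D_4 = 4.1531
D_5 = 4.8737
Terminal value at t=5: TV = D_6/(r−g) = 5.0882/(0.1176−0.044) = 69.1325
P₀ = 2.5700/(1+0.1176)^1 + 3.0159/(1+0.1176)^2 + 3.5391/(1+0.1176)^3 + 4.1531/(1+0.1176)^4 + 4.8737/(1+0.1176)^5 + 69.1325/(1+0.1176)^5 = 52.3575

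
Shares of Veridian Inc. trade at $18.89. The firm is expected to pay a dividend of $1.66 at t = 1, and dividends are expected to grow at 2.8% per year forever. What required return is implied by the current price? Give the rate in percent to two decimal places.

Rearranging the constant-growth DDM: r = D₁/P₀ + g.
r = 1.6600 / 18.89 + 0.028 = 0.08788 + 0.028 = 0.11588

11.59%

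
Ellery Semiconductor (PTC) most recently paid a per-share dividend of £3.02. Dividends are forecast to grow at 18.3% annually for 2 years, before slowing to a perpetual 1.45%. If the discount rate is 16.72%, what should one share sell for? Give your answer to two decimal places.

Two-stage DDM. Project D₁…D_2 at 0.183, terminal growth 0.0145, discount at r = 0.1672.
D_1 = 3.5727
D_2 = 4.2265
Terminal value at t=2: TV = D_3/(r−g) = 4.2877/(0.1672−0.0145) = 28.0795
P₀ = 3.5727/(1+0.1672)^1 + 4.2265/(1+0.1672)^2 + 28.0795/(1+0.1672)^2 = 26.7742

£26.77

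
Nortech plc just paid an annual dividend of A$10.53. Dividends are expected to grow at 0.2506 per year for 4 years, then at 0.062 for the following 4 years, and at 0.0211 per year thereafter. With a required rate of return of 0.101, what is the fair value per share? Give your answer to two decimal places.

Three-stage DDM. Project D₁…D_8; terminal Gordon value at t=8 with g = 0.0211; discount at r = 0.101.
D_1 = 13.1688
D_2 = 16.4689
D_3 = 20.5960
D_4 = 25.7574
D_5 = 27.3544
D_6 = 29.0503
D_7 = 30.8515
D_8 = 32.7642
TV_8 = 33.4556/(0.101−0.0211) = 418.7180
P₀ = Σ Dₜ/(1+r)ᵗ + TV_8/(1+r)^8 = 316.5500

A$316.55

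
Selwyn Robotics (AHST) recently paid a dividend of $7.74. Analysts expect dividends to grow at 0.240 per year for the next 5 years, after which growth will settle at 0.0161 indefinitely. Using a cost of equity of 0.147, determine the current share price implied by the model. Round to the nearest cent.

Two-stage DDM. Project D₁…D_5 at 0.24, terminal growth 0.0161, discount at r = 0.147.
D_1 = 9.5976
D_2 = 11.9010
D_3 = 14.7573
D_4 = 18.2990
D_5 = 22.6908
Terminal value at t=5: TV = D_6/(r−g) = 23.0561/(0.147−0.0161) = 176.1352
P₀ = 9.5976/(1+0.147)^1 + 11.9010/(1+0.147)^2 + 14.7573/(1+0.147)^3 + 18.2990/(1+0.147)^4 + 22.6908/(1+0.147)^5 + 176.1352/(1+0.147)^5 = 137.9167

$137.92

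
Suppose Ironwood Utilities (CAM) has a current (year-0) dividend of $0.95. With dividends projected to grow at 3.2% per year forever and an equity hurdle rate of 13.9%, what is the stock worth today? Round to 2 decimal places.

Gordon growth model: P₀ = D₁/(r − g). D₁ = 0.95 × (1 + 0.032) = 0.9804.
P₀ = 0.9804 / (0.139 − 0.032) = 0.9804 / 0.107 = 9.1626

$9.16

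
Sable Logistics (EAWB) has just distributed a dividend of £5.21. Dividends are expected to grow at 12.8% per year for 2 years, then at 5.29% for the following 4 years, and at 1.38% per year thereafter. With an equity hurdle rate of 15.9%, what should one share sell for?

Three-stage DDM. Project D₁…D_6; terminal Gordon value at t=6 with g = 0.0138; discount at r = 0.159.
D_1 = 5.8769
D_2 = 6.6291
D_3 = 6.9798
D_4 = 7.3490
D_5 = 7.7378
D_6 = 8.1471
TV_6 = 8.2596/(0.159−0.0138) = 56.8840
P₀ = Σ Dₜ/(1+r)ᵗ + TV_6/(1+r)^6 = 49.0917

£49.09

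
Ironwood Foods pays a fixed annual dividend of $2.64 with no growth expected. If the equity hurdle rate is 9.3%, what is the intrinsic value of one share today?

Zero-growth DDM (perpetuity): P₀ = D/r = 2.64 / 0.093 = 28.3871

$28.39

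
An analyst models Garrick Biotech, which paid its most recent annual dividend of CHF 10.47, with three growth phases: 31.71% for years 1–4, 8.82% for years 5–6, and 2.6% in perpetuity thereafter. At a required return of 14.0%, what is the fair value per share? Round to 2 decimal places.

CHF 248.67

Three-stage DDM. Project D₁…D_6; terminal Gordon value at t=6 with g = 0.026; discount at r = 0.14.
D_1 = 13.7900
D_2 = 18.1629
D_3 = 23.9223
D_4 = 31.5081
D_5 = 34.2871
D_6 = 37.3112
TV_6 = 38.2813/(0.14−0.026) = 335.8007
P₀ = Σ Dₜ/(1+r)ᵗ + TV_6/(1+r)^6 = 248.6668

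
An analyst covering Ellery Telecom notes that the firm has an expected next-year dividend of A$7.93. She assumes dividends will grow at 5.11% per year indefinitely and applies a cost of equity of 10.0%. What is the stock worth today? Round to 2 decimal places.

Gordon growth model: P₀ = D₁/(r − g), with D₁ = 7.93 given directly.
P₀ = 7.9300 / (0.1 − 0.0511) = 7.9300 / 0.0489 = 162.1677

A$162.17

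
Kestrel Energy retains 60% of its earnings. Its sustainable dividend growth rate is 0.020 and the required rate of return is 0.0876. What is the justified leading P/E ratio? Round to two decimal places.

Payout ratio b = 1 − 0.60 = 0.40.
Justified leading P/E = b/(r−g) = 0.40/(0.0876−0.02) = 5.9172

5.92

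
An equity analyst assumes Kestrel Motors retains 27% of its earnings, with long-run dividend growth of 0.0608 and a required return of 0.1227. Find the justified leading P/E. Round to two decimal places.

Payout ratio b = 1 − 0.27 = 0.73.
Justified leading P/E = b/(r−g) = 0.73/(0.1227−0.0608) = 11.7932

11.79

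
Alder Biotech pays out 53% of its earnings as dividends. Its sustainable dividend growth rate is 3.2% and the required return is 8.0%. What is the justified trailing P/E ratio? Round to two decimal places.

11.39

Justified trailing P/E = b(1+g)/(r−g) = 0.53×(1+0.032)/(0.08−0.032) = 11.3950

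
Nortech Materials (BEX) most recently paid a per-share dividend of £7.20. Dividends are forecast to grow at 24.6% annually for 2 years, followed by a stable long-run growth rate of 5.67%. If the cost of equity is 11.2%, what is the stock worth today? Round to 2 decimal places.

Two-stage DDM. Project D₁…D_2 at 0.246, terminal growth 0.0567, discount at r = 0.112.
D_1 = 8.9712
D_2 = 11.1781
Terminal value at t=2: TV = D_3/(r−g) = 11.8119/(0.112−0.0567) = 213.5970
P₀ = 8.9712/(1+0.112)^1 + 11.1781/(1+0.112)^2 + 213.5970/(1+0.112)^2 = 189.8445

£189.84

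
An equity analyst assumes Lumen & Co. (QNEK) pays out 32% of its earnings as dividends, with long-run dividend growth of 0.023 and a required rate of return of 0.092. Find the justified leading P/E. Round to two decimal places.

Justified leading P/E = b/(r−g) = 0.32/(0.092−0.023) = 4.6377

4.64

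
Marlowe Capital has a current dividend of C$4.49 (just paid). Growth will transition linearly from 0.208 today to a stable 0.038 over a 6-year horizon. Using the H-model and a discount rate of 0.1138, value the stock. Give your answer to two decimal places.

C$91.70

H-model: P₀ = D₀[(1+g_L) + H(g_S−g_L)]/(r−g_L), with H = 6/2 = 3.
P₀ = 4.49 × [(1+0.038) + 3×(0.208−0.038)] / (0.1138−0.038)
   = 4.49 × 1.5480 / 0.0758 = 91.6955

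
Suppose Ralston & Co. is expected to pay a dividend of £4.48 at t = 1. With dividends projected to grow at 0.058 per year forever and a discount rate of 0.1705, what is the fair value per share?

£39.82

Gordon growth model: P₀ = D₁/(r − g), with D₁ = 4.48 given directly.
P₀ = 4.4800 / (0.1705 − 0.058) = 4.4800 / 0.1125 = 39.8222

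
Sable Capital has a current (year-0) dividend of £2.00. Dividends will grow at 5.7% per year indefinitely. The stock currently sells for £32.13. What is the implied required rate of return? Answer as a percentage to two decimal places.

12.28%

Rearranging the constant-growth DDM: r = D₁/P₀ + g.
D₁ = 2.00 × (1 + 0.057) = 2.1140.
r = 2.1140 / 32.13 + 0.057 = 0.06580 + 0.057 = 0.12280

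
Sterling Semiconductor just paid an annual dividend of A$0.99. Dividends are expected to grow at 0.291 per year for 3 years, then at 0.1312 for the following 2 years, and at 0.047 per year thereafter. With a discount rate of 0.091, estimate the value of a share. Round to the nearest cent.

A$49.63

Three-stage DDM. Project D₁…D_5; terminal Gordon value at t=5 with g = 0.047; discount at r = 0.091.
D_1 = 1.2781
D_2 = 1.6500
D_3 = 2.1302
D_4 = 2.4096
D_5 = 2.7258
TV_5 = 2.8539/(0.091−0.047) = 64.8615
P₀ = Σ Dₜ/(1+r)ᵗ + TV_5/(1+r)^5 = 49.6250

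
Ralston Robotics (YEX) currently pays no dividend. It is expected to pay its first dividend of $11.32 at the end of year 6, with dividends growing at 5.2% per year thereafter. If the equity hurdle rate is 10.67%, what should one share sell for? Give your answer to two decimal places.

Deferred-dividend DDM. At t=5 the remaining stream is a growing perpetuity with first payment D_6 = 11.32.
V_5 = D_6/(r−g) = 11.32/(0.1067−0.052) = 206.9470
P₀ = V_5/(1+r)^5 = 206.9470/(1+0.1067)^5 = 124.6550

$124.65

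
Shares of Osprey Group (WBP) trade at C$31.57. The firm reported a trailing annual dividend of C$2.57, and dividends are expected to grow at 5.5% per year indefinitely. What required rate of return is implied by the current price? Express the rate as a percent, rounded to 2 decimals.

Rearranging the constant-growth DDM: r = D₁/P₀ + g.
D₁ = 2.57 × (1 + 0.055) = 2.7113.
r = 2.7113 / 31.57 + 0.055 = 0.08588 + 0.055 = 0.14088

14.09%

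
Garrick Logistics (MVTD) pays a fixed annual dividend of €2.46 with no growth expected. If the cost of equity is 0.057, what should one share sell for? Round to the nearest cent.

Zero-growth DDM (perpetuity): P₀ = D/r = 2.46 / 0.057 = 43.1579

€43.16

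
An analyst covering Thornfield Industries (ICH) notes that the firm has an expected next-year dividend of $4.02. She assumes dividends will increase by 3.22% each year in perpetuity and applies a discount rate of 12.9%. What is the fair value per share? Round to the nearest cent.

Gordon growth model: P₀ = D₁/(r − g), with D₁ = 4.02 given directly.
P₀ = 4.0200 / (0.129 − 0.0322) = 4.0200 / 0.0968 = 41.5289

$41.53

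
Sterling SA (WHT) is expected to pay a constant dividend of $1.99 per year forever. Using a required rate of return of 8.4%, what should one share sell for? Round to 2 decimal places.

Zero-growth DDM (perpetuity): P₀ = D/r = 1.99 / 0.084 = 23.6905

$23.69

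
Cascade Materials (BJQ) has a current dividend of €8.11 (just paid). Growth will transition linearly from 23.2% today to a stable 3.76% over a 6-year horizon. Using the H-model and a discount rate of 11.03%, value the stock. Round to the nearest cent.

H-model: P₀ = D₀[(1+g_L) + H(g_S−g_L)]/(r−g_L), with H = 6/2 = 3.
P₀ = 8.11 × [(1+0.0376) + 3×(0.232−0.0376)] / (0.1103−0.0376)
   = 8.11 × 1.6208 / 0.0727 = 180.8073

€180.81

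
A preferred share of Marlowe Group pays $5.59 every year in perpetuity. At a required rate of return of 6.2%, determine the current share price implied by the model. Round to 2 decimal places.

$90.16

Zero-growth DDM (perpetuity): P₀ = D/r = 5.59 / 0.062 = 90.1613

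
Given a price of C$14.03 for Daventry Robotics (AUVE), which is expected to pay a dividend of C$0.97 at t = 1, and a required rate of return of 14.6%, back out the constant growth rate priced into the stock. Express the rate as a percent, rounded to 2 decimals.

From P₀ = D₁/(r − g), the implied growth is g = r − D₁/P₀.
g = 0.146 − 0.97/14.03 = 0.146 − 0.06914 = 0.07686

7.69%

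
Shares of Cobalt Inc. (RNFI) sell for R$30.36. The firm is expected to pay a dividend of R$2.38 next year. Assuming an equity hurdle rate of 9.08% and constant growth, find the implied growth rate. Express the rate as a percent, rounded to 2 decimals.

1.24%

From P₀ = D₁/(r − g), the implied growth is g = r − D₁/P₀.
g = 0.0908 − 2.38/30.36 = 0.0908 − 0.07839 = 0.01241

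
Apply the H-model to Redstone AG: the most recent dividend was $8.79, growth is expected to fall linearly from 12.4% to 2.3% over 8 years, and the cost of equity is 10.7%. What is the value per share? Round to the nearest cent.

$149.33

H-model: P₀ = D₀[(1+g_L) + H(g_S−g_L)]/(r−g_L), with H = 8/2 = 4.
P₀ = 8.79 × [(1+0.023) + 4×(0.124−0.023)] / (0.107−0.023)
   = 8.79 × 1.4270 / 0.084 = 149.3254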